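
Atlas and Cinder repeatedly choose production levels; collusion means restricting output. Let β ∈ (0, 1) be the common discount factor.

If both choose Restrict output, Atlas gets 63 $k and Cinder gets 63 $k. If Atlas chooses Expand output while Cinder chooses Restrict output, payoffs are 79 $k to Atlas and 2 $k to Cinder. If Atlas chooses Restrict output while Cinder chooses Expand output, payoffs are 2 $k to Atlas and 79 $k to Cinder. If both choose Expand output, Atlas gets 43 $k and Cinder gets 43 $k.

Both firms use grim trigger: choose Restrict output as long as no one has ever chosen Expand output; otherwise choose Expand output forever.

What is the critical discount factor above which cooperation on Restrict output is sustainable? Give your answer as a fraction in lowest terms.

One-period gain from deviating is 79 − 63 = 16. The loss is 63 − 43 = 20 in every subsequent period, with present value 20·β/(1−β).
Deviation is unprofitable when 20·β/(1−β) ≥ 16, i.e. β/(1−β) ≥ 4/5.
Equivalently β ≥ 16/(16+20) = 4/9.

4/9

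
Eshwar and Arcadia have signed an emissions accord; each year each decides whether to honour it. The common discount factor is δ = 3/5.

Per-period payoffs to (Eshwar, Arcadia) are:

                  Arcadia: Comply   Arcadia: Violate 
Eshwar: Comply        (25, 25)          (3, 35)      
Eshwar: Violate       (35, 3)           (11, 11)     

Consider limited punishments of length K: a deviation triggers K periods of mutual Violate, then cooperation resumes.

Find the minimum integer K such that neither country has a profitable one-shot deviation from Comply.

2

IC: δ(1−δ^K)/(1−δ) ≥ (35−25)/(25−11) = 5/7.
With δ = 3/5: need 1 − δ^K ≥ 5/7·(1−3/5)/(3/5), i.e. δ^K ≤ 0.5238.
Since (3/5)^1 = 0.6000 and (3/5)^2 = 0.3600, the smallest such K is 2.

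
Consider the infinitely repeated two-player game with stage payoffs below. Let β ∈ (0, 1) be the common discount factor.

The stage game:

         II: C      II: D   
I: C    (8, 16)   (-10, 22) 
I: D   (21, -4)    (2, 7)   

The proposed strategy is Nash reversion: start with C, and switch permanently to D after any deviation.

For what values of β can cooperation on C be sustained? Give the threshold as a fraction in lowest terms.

13/19

I: cooperation gives 8 each period; deviation gives 21 once then 2 forever.
  8/(1−β) ≥ 21 + 2β/(1−β) ⇒ β ≥ 13/19.
II: cooperation gives 16 each period; deviation gives 22 once then 7 forever.
  β ≥ 6/15 = 2/5.
Both must hold, so the binding constraint is I's: β ≥ 13/19.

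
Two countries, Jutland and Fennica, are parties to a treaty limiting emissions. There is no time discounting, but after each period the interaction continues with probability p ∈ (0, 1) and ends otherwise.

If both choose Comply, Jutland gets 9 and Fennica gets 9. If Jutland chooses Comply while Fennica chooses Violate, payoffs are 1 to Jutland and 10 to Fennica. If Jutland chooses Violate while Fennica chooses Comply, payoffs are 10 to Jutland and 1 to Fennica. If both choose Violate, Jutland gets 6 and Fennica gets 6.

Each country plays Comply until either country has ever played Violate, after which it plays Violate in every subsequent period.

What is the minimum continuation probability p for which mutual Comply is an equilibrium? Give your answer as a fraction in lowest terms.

1/4

Expected cooperation value is 9 + p·9 + p²·9 + … = 9/(1−p); deviation gives 10 + p·6/(1−p).
9 ≥ 10(1−p) + 6p ⇒ 4p ≥ 1 ⇒ p ≥ 1/4.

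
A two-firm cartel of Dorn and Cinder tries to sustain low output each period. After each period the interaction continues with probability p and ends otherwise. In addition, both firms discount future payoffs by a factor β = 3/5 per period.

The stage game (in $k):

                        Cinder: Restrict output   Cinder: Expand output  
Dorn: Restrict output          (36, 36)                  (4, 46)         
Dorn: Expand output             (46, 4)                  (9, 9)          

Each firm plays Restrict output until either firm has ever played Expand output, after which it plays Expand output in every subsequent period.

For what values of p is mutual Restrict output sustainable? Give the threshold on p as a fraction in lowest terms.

With continuation probability p and discount β, the effective per-period discount factor is βp.
Grim-trigger IC: βp ≥ (46−36)/(46−9) = 10/37.
So p ≥ (10/37)/(3/5) = 50/111.

50/111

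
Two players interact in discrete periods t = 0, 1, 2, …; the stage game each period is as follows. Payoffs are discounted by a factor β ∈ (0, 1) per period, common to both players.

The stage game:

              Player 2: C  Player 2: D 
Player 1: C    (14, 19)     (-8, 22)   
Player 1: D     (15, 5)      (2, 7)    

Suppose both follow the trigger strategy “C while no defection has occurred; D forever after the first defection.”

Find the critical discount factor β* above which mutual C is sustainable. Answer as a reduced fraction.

Player 1: cooperation gives 14 each period; deviation gives 15 once then 2 forever.
  14/(1−β) ≥ 15 + 2β/(1−β) ⇒ β ≥ 1/13.
Player 2: cooperation gives 19 each period; deviation gives 22 once then 7 forever.
  β ≥ 3/15 = 1/5.
Both must hold, so the binding constraint is Player 2's: β ≥ 1/5.

1/5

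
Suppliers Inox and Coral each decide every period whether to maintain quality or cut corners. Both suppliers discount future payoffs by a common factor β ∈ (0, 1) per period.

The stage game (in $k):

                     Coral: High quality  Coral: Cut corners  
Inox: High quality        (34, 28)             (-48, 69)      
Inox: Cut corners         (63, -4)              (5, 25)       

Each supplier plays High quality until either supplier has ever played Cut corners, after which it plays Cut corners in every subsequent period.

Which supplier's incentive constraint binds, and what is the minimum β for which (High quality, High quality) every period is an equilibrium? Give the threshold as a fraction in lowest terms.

Inox's threshold: (63−34)/(63−5) = 1/2.
Coral's threshold: (69−28)/(69−25) = 41/44.
1/2 < 41/44, so Coral binds and β* = 41/44.

Coral; β ≥ 41/44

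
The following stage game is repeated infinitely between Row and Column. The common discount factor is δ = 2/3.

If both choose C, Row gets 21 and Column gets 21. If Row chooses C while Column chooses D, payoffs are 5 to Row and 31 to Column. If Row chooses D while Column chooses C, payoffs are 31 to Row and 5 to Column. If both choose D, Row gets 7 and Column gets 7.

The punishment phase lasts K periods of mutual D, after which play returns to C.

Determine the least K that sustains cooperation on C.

2

Need Σ_{k=1}^{K} δ^k ≥ (31−21)/(21−7) = 0.7143 at δ = 2/3.
At K = 1 the sum is 0.6667 < 0.7143; at K = 2 it is 1.1111 ≥ 0.7143.
So the minimum punishment length is K = 2.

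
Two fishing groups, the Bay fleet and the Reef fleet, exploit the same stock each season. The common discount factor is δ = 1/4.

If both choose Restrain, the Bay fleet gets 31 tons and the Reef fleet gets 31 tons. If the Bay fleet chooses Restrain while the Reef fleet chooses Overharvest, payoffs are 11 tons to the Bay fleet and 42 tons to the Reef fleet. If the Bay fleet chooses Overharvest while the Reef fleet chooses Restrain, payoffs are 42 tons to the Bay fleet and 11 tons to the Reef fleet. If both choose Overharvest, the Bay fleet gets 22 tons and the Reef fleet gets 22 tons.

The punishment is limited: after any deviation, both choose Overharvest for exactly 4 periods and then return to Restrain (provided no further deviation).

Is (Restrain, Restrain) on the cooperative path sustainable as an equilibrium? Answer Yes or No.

IC: δ+…+δ^4 ≥ (42−31)/(31−22) = 11/9.
At δ = 1/4: partial sum = 0.3320 < 1.2222. Cooperation not sustainable.

No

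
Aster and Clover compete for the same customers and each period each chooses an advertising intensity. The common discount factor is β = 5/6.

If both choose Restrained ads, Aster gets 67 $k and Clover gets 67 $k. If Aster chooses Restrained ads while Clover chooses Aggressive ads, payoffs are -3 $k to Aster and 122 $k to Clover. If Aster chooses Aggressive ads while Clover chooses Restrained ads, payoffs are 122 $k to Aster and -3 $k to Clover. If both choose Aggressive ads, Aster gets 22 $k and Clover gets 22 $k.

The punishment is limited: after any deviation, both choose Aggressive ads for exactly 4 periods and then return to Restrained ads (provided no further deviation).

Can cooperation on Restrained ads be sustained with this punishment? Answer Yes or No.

IC: β+…+β^4 ≥ (122−67)/(67−22) = 11/9.
At β = 5/6: partial sum = 2.5887 ≥ 1.2222. Cooperation sustainable.

Yes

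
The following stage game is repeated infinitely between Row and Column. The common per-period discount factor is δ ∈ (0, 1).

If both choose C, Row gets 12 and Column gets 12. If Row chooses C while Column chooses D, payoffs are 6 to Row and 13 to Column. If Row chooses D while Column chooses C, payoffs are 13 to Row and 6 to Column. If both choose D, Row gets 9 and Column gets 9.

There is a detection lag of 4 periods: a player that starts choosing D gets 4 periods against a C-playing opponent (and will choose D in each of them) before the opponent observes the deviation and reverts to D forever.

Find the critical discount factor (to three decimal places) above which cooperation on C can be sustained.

The best deviation is to choose D for all 4 undetected periods, earning 13 each, then 9 forever once detected.
Deviation value: 13(1−δ^4)/(1−δ) + 9δ^4/(1−δ); cooperation value: 12/(1−δ).
IC: 12 ≥ 13(1−δ^4) + 9δ^4 = 13 − 4δ^4.
So δ^4 ≥ 1/4, giving δ ≥ (1/4)^(1/4) ≈ 0.707.

0.707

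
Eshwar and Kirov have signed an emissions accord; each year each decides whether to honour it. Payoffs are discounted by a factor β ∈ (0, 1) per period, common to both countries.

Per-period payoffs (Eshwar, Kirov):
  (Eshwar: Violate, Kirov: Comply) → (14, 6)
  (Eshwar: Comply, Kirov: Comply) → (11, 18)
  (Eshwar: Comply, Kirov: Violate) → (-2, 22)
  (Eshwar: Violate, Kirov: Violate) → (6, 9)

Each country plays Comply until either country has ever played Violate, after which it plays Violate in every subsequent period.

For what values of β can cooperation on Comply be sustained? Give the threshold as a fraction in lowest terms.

Eshwar's threshold: (14−11)/(14−6) = 3/8.
Kirov's threshold: (22−18)/(22−9) = 4/13.
3/8 > 4/13, so Eshwar binds and β* = 3/8.

3/8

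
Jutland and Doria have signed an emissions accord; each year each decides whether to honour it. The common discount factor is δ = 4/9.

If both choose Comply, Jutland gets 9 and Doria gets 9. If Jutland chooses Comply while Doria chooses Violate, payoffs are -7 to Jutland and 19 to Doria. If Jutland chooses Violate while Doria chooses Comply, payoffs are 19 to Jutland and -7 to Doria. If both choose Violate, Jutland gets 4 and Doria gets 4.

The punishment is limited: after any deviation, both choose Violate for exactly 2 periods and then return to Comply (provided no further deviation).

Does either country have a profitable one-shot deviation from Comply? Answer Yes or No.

Yes

Comparing payoff streams over the 3 periods until play realigns: cooperate → 9(1+δ+…+δ^2); deviate → 19 + 4(δ+…+δ^2).
Cooperation is sustained iff (9−4)(δ+…+δ^2) ≥ 19−9.
δ+…+δ^2 = 4/9·(1−(4/9)^2)/(1−4/9) = 0.6420, and (19−9)/(9−4) = 2.0000.
0.6420 < 2.0000, so cooperation is not sustainable.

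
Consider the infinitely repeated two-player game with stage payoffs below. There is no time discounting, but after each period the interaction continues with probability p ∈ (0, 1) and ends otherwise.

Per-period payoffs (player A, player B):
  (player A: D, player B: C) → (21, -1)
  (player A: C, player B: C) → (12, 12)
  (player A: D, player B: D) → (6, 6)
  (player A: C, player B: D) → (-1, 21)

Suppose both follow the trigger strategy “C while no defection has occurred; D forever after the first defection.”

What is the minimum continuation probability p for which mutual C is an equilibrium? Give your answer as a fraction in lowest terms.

Expected cooperation value is 12 + p·12 + p²·12 + … = 12/(1−p); deviation gives 21 + p·6/(1−p).
12 ≥ 21(1−p) + 6p ⇒ 15p ≥ 9 ⇒ p ≥ 9/15 = 3/5.

3/5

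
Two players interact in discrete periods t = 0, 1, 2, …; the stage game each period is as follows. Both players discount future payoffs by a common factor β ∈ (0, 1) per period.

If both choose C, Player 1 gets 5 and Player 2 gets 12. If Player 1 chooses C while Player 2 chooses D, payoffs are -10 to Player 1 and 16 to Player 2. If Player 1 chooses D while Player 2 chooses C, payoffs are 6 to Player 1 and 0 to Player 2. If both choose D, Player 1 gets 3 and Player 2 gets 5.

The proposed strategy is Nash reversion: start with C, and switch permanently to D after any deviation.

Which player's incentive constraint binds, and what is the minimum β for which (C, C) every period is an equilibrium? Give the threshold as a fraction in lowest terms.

Player 2; β ≥ 4/11

Player 1's threshold: (6−5)/(6−3) = 1/3.
Player 2's threshold: (16−12)/(16−5) = 4/11.
1/3 < 4/11, so Player 2 binds and β* = 4/11.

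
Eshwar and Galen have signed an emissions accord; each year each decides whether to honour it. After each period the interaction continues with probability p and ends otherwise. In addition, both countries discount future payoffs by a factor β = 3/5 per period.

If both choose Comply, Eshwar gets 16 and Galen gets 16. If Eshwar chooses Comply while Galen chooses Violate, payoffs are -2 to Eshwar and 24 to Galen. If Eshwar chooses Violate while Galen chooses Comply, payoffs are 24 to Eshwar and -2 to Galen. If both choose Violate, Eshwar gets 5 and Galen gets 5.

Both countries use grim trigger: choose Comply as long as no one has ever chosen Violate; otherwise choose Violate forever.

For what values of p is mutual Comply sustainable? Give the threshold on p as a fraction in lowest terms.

40/57

Expected continuation weight on next period's payoff is β·p = 3/5·p, which plays the role of the discount factor.
Cooperation requires 3/5·p ≥ (24−16)/(24−5) = 8/19, hence p ≥ 40/57.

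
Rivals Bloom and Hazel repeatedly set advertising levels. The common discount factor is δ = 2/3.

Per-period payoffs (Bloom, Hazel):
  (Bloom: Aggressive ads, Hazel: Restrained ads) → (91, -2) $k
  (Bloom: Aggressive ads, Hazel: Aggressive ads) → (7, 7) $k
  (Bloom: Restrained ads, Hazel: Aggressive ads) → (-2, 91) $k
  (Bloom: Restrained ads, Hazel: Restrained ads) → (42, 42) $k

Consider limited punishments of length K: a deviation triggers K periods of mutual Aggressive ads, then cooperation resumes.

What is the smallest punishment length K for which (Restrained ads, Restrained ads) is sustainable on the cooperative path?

3

Need Σ_{k=1}^{K} δ^k ≥ (91−42)/(42−7) = 1.4000 at δ = 2/3.
At K = 2 the sum is 1.1111 < 1.4000; at K = 3 it is 1.4074 ≥ 1.4000.
So the minimum punishment length is K = 3.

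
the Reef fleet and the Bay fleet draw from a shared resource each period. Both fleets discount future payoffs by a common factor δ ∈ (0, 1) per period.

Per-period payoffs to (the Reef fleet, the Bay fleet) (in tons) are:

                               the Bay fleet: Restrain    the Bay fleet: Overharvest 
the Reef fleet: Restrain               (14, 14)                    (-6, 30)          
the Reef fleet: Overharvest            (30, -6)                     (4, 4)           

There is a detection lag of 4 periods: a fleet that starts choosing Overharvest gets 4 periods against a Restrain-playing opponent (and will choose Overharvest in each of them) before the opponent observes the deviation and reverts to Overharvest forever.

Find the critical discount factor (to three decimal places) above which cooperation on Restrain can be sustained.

Deviating for the 4 undetected periods gains 30−14 = 16 per period over cooperation, then loses 14−4 = 10 per period forever once punishment starts.
Gain: 16(1 + δ + … + δ^3); loss: 10·δ^4/(1−δ).
No profitable deviation ⇔ 16(1−δ^4) ≤ 10·δ^4, i.e. δ^4 ≥ 16/(16+10) = 8/13.
Hence δ ≥ (8/13)^(1/4) ≈ 0.886.

0.886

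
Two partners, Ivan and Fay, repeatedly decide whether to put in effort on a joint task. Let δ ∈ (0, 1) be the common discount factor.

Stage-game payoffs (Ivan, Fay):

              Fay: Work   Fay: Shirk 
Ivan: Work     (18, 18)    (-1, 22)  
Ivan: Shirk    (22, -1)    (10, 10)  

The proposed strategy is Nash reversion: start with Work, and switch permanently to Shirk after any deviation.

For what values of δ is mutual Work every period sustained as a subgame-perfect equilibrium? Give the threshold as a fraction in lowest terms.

1/3

18/(1−δ) ≥ 22 + 10δ/(1−δ)
18 ≥ 22 − 12δ
δ ≥ 4/12 = 1/3.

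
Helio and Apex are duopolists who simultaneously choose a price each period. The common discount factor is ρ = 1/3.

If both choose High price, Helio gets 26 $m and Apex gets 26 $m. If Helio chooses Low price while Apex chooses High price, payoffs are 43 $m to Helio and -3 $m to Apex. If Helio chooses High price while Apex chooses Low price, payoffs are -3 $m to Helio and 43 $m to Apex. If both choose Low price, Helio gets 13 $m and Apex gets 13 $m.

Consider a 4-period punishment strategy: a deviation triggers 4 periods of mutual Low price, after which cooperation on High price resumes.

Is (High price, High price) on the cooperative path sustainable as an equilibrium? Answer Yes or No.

No

IC: ρ+…+ρ^4 ≥ (43−26)/(26−13) = 17/13.
At ρ = 1/3: partial sum = 0.4938 < 1.3077. Cooperation not sustainable.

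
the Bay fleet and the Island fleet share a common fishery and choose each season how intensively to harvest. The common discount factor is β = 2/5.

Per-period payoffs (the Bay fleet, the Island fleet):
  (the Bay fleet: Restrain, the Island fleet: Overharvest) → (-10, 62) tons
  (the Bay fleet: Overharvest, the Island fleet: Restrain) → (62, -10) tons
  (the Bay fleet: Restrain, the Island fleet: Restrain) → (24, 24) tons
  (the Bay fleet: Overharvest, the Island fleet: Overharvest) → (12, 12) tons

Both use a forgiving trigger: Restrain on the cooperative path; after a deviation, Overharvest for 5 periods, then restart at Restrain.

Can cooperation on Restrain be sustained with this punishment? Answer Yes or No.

No

A one-shot deviation gives 62 now, then 12 for 5 periods, then back to 24.
Gain from deviating: (62−24) today; loss: (24−12) in each of the next 5 periods.
No-deviation condition: (24−12)(β+…+β^5) ≥ 62−24, i.e. β+…+β^5 ≥ 19/6.
At β = 2/5: β+…+β^5 = 0.6598 < 3.1667.
So cooperation is not sustainable.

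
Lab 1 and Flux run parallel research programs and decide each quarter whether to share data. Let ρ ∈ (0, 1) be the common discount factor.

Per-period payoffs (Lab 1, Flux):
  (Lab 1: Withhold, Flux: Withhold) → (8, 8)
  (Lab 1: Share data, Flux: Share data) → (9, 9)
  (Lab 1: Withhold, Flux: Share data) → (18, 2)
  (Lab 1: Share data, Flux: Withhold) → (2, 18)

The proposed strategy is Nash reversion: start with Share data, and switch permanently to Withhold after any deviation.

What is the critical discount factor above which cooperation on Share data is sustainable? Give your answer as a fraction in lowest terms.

Cooperation forever yields 9 each period: 9/(1−ρ).
Deviating yields 18 once, then 8 forever: 18 + 8ρ/(1−ρ).
No profitable deviation requires 9/(1−ρ) ≥ 18 + 8ρ/(1−ρ).
Multiplying by (1−ρ): 9 ≥ 18(1−ρ) + 8ρ = 18 − 10ρ.
So 10ρ ≥ 9, i.e. ρ ≥ 9/10.

9/10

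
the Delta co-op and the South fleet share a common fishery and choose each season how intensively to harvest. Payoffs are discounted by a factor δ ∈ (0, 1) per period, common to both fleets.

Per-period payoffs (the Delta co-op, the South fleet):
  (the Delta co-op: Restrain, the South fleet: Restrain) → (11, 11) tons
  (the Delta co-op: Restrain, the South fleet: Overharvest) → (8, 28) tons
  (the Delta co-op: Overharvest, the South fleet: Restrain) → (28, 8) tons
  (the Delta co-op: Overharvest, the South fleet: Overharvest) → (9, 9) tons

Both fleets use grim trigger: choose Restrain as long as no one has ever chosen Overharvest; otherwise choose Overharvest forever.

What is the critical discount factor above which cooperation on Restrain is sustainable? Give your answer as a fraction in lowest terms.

Under grim trigger the critical discount factor is (T−C)/(T−P) with T = 28, C = 11, P = 9.
δ* = (28−11)/(28−9) = 17/19.

17/19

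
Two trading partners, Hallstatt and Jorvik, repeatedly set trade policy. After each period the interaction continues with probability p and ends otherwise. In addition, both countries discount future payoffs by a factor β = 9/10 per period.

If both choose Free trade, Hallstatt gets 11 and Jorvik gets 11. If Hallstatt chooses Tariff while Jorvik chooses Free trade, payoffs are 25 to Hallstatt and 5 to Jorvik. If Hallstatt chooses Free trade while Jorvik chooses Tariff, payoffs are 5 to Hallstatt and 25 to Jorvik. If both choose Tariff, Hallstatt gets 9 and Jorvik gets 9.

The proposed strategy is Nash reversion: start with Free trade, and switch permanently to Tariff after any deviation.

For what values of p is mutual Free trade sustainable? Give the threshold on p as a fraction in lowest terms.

Expected continuation weight on next period's payoff is β·p = 9/10·p, which plays the role of the discount factor.
Cooperation requires 9/10·p ≥ (25−11)/(25−9) = 7/8, hence p ≥ 35/36.

35/36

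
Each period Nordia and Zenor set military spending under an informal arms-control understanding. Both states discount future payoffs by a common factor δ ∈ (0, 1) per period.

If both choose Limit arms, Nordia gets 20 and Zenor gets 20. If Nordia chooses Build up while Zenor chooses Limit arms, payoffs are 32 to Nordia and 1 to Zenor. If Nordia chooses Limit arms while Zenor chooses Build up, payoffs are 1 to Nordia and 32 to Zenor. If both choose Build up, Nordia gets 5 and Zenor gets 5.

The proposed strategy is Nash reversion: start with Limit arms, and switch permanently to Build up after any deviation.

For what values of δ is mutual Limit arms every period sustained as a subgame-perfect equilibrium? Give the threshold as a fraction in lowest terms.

20/(1−δ) ≥ 32 + 5δ/(1−δ)
20 ≥ 32 − 27δ
δ ≥ 12/27 = 4/9.

4/9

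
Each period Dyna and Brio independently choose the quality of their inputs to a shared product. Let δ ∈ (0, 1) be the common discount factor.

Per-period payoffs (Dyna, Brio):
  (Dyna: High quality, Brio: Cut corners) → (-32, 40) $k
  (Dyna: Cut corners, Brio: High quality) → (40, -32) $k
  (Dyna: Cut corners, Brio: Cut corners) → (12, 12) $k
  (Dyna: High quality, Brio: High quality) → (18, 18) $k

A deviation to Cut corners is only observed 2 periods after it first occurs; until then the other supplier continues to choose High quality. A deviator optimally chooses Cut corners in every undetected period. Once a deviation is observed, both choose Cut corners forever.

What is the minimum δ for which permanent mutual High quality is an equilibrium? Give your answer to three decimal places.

0.886

A deviator earns 40 for 2 periods, then 12 forever; cooperating earns 18 forever. Multiplying the IC by (1−δ):
18 ≥ 40(1−δ^2) + 12δ^2, so 28·δ^2 ≥ 22 and δ^2 ≥ 11/14.
δ ≥ (11/14)^(1/2) ≈ 0.886.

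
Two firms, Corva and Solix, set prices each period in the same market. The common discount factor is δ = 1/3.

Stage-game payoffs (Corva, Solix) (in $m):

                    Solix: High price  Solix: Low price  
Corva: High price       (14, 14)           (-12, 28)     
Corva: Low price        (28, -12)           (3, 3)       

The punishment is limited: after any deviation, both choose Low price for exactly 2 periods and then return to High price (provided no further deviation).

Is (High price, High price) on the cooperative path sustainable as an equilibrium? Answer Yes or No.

Comparing payoff streams over the 3 periods until play realigns: cooperate → 14(1+δ+…+δ^2); deviate → 28 + 3(δ+…+δ^2).
Cooperation is sustained iff (14−3)(δ+…+δ^2) ≥ 28−14.
δ+…+δ^2 = 1/3·(1−(1/3)^2)/(1−1/3) = 0.4444, and (28−14)/(14−3) = 1.2727.
0.4444 < 1.2727, so cooperation is not sustainable.

No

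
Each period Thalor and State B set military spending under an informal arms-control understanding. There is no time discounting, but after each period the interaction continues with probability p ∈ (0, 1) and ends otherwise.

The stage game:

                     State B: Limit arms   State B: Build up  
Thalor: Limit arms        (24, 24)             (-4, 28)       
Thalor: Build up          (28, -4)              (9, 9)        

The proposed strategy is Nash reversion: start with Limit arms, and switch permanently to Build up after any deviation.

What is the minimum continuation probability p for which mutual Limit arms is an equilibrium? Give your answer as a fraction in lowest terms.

Expected cooperation value is 24 + p·24 + p²·24 + … = 24/(1−p); deviation gives 28 + p·9/(1−p).
24 ≥ 28(1−p) + 9p ⇒ 19p ≥ 4 ⇒ p ≥ 4/19.

4/19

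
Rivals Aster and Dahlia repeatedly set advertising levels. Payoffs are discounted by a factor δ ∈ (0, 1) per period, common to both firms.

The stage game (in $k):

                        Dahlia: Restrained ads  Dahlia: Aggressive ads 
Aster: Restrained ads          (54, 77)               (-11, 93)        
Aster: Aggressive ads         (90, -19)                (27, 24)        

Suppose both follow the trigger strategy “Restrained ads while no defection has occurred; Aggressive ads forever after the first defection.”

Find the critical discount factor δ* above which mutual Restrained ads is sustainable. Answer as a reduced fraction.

4/7

Aster's threshold: (90−54)/(90−27) = 4/7.
Dahlia's threshold: (93−77)/(93−24) = 16/69.
4/7 > 16/69, so Aster binds and δ* = 4/7.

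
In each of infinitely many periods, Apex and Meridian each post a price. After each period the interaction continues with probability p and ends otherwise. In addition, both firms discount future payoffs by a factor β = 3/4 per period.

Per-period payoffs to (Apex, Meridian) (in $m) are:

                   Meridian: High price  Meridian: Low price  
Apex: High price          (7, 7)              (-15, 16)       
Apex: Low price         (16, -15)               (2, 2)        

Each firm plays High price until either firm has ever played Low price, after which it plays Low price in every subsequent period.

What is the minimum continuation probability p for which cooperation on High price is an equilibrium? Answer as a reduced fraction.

6/7

Expected continuation weight on next period's payoff is β·p = 3/4·p, which plays the role of the discount factor.
Cooperation requires 3/4·p ≥ (16−7)/(16−2) = 9/14, hence p ≥ 6/7.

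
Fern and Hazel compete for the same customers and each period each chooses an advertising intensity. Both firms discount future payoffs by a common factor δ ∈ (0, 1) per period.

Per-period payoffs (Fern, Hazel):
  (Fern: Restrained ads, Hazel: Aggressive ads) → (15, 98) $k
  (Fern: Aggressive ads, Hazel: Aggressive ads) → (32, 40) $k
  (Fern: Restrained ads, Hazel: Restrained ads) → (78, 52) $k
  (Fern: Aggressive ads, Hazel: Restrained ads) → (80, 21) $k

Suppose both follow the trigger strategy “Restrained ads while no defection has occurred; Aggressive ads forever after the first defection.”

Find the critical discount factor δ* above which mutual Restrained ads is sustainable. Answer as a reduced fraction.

Fern: cooperation gives 78 each period; deviation gives 80 once then 32 forever.
  78/(1−δ) ≥ 80 + 32δ/(1−δ) ⇒ δ ≥ 2/48 = 1/24.
Hazel: cooperation gives 52 each period; deviation gives 98 once then 40 forever.
  δ ≥ 46/58 = 23/29.
Both must hold, so the binding constraint is Hazel's: δ ≥ 23/29.

23/29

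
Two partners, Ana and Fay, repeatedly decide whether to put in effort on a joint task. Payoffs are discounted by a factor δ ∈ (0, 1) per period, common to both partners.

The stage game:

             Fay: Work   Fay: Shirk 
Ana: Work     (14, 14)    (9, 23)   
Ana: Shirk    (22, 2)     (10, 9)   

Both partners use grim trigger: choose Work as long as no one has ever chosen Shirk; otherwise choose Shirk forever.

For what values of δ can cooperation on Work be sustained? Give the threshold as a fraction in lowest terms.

2/3

Ana's threshold: (22−14)/(22−10) = 2/3.
Fay's threshold: (23−14)/(23−9) = 9/14.
2/3 > 9/14, so Ana binds and δ* = 2/3.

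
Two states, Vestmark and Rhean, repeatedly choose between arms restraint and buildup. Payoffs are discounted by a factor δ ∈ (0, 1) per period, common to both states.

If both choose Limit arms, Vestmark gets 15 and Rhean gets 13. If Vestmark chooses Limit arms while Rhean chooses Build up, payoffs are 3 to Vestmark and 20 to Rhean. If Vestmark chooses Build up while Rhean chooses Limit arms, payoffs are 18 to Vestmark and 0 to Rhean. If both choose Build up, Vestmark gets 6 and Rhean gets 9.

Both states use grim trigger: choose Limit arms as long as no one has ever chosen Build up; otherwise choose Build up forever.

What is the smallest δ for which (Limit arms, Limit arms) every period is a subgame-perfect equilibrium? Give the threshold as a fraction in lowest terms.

For Vestmark: deviation gain 18−15 = 3, per-period punishment loss 15−6 = 9. IC gives δ ≥ 3/12 = 1/4.
For Rhean: gain 7, loss 4 per period, so δ ≥ 7/11.
The tighter constraint is Rhean's, so cooperation needs δ ≥ 7/11.

7/11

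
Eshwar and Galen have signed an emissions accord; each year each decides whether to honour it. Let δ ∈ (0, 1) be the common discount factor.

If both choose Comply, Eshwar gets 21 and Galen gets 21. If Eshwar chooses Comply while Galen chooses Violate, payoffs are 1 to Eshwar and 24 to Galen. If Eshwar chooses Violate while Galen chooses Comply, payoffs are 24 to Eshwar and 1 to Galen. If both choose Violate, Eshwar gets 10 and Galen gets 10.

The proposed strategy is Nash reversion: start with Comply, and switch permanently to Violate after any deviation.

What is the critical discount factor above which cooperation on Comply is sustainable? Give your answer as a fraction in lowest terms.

One-period gain from deviating is 24 − 21 = 3. The loss is 21 − 10 = 11 in every subsequent period, with present value 11·δ/(1−δ).
Deviation is unprofitable when 11·δ/(1−δ) ≥ 3, i.e. δ/(1−δ) ≥ 3/11.
Equivalently δ ≥ 3/(3+11) = 3/14.

3/14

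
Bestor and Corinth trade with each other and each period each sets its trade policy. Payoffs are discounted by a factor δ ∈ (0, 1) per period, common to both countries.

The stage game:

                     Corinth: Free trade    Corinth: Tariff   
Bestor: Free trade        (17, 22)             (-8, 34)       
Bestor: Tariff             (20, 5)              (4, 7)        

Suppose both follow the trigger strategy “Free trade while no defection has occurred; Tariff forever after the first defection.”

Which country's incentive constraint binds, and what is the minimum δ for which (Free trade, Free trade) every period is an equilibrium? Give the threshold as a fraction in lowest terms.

Corinth; δ ≥ 4/9

Bestor's threshold: (20−17)/(20−4) = 3/16.
Corinth's threshold: (34−22)/(34−7) = 4/9.
3/16 < 4/9, so Corinth binds and δ* = 4/9.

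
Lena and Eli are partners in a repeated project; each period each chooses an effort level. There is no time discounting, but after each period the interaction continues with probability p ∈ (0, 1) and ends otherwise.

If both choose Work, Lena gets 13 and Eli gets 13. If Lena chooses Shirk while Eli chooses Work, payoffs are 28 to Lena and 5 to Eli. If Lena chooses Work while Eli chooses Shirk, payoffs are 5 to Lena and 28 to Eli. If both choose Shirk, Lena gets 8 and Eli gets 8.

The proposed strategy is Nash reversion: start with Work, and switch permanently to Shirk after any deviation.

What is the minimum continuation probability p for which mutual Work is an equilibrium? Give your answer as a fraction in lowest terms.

With no time discounting, the continuation probability p plays the role of the discount factor.
Grim-trigger IC: 13/(1−p) ≥ 28 + 8p/(1−p) ⇒ p ≥ (28−13)/(28−8) = 3/4.

3/4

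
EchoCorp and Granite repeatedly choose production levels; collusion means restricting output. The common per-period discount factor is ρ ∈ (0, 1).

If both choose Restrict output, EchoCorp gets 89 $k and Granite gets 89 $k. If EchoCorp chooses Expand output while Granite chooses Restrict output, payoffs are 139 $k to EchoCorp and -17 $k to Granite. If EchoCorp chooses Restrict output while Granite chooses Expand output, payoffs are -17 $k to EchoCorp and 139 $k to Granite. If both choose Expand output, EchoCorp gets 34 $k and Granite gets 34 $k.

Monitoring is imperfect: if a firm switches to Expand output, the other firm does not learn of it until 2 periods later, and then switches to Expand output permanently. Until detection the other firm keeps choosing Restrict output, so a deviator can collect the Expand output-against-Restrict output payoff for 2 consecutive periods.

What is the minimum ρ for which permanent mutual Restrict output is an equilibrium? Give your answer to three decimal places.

The best deviation is to choose Expand output for all 2 undetected periods, earning 139 each, then 34 forever once detected.
Deviation value: 139(1−ρ^2)/(1−ρ) + 34ρ^2/(1−ρ); cooperation value: 89/(1−ρ).
IC: 89 ≥ 139(1−ρ^2) + 34ρ^2 = 139 − 105ρ^2.
So ρ^2 ≥ 50/105 = 10/21, giving ρ ≥ (10/21)^(1/2) ≈ 0.690.

0.690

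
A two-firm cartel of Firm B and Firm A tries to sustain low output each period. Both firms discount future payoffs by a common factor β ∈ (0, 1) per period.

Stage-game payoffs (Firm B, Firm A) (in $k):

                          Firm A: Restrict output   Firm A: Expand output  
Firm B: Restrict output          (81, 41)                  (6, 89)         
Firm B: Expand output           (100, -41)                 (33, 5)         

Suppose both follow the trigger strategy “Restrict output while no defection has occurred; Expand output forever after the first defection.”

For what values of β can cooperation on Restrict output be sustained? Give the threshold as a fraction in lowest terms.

Firm B: cooperation gives 81 each period; deviation gives 100 once then 33 forever.
  81/(1−β) ≥ 100 + 33β/(1−β) ⇒ β ≥ 19/67.
Firm A: cooperation gives 41 each period; deviation gives 89 once then 5 forever.
  β ≥ 48/84 = 4/7.
Both must hold, so the binding constraint is Firm A's: β ≥ 4/7.

4/7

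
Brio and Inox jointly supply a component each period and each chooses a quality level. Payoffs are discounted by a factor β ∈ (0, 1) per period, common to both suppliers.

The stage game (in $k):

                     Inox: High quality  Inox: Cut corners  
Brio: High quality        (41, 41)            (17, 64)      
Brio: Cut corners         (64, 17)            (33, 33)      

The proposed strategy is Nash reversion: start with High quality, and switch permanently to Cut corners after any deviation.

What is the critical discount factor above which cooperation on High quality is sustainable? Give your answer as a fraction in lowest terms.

Under grim trigger the critical discount factor is (T−C)/(T−P) with T = 64, C = 41, P = 33.
β* = (64−41)/(64−33) = 23/31.

23/31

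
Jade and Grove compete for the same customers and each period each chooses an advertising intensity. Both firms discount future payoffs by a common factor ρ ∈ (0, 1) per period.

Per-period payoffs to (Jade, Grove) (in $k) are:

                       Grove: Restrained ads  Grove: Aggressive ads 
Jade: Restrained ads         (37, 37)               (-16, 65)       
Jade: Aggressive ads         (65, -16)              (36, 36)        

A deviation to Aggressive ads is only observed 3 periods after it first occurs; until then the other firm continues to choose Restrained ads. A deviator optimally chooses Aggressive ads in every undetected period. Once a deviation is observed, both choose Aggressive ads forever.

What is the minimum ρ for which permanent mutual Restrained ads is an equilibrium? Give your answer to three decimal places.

Deviating for the 3 undetected periods gains 65−37 = 28 per period over cooperation, then loses 37−36 = 1 per period forever once punishment starts.
Gain: 28(1 + ρ + … + ρ^2); loss: 1·ρ^3/(1−ρ).
No profitable deviation ⇔ 28(1−ρ^3) ≤ 1·ρ^3, i.e. ρ^3 ≥ 28/(28+1) = 28/29.
Hence ρ ≥ (28/29)^(1/3) ≈ 0.988.

0.988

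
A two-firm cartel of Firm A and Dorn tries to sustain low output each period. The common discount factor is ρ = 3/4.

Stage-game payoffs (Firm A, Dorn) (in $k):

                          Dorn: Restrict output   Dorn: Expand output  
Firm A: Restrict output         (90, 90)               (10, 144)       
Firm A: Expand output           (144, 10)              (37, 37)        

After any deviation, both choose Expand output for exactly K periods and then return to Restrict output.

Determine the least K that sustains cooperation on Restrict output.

2

IC: ρ(1−ρ^K)/(1−ρ) ≥ (144−90)/(90−37) = 54/53.
With ρ = 3/4: need 1 − ρ^K ≥ 54/53·(1−3/4)/(3/4), i.e. ρ^K ≤ 0.6604.
Since (3/4)^1 = 0.7500 and (3/4)^2 = 0.5625, the smallest such K is 2.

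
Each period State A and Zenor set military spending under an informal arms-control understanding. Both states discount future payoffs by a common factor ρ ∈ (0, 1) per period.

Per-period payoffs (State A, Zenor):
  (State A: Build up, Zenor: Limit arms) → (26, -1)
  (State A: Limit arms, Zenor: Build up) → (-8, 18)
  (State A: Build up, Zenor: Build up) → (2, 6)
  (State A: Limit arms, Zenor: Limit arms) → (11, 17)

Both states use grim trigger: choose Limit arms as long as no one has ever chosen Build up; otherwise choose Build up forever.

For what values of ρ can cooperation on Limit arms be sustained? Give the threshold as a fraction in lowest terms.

For State A: deviation gain 26−11 = 15, per-period punishment loss 11−2 = 9. IC gives ρ ≥ 15/24 = 5/8.
For Zenor: gain 1, loss 11 per period, so ρ ≥ 1/12.
The tighter constraint is State A's, so cooperation needs ρ ≥ 5/8.

5/8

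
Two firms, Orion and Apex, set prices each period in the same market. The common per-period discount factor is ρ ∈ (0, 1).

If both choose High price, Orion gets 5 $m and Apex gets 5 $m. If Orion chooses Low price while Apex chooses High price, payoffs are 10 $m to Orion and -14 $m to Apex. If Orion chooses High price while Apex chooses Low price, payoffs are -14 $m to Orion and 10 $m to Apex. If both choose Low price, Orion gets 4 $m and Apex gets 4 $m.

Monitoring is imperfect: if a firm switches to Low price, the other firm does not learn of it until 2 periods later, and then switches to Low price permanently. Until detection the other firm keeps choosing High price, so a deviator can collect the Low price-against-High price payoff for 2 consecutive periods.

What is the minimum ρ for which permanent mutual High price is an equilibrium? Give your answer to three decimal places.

0.913

Deviating for the 2 undetected periods gains 10−5 = 5 per period over cooperation, then loses 5−4 = 1 per period forever once punishment starts.
Gain: 5(1 + ρ + … + ρ^1); loss: 1·ρ^2/(1−ρ).
No profitable deviation ⇔ 5(1−ρ^2) ≤ 1·ρ^2, i.e. ρ^2 ≥ 5/(5+1) = 5/6.
Hence ρ ≥ (5/6)^(1/2) ≈ 0.913.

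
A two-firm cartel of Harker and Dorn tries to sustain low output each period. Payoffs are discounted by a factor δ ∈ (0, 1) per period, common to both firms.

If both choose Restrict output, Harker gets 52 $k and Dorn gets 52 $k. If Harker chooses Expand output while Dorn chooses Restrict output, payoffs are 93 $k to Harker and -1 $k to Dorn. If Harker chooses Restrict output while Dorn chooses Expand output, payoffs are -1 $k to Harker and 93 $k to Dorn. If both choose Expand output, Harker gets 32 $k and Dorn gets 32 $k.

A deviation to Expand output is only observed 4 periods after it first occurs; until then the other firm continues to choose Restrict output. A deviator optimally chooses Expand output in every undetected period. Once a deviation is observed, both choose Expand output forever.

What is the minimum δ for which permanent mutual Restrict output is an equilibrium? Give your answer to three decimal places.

Deviating for the 4 undetected periods gains 93−52 = 41 per period over cooperation, then loses 52−32 = 20 per period forever once punishment starts.
Gain: 41(1 + δ + … + δ^3); loss: 20·δ^4/(1−δ).
No profitable deviation ⇔ 41(1−δ^4) ≤ 20·δ^4, i.e. δ^4 ≥ 41/(41+20) = 41/61.
Hence δ ≥ (41/61)^(1/4) ≈ 0.905.

0.905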